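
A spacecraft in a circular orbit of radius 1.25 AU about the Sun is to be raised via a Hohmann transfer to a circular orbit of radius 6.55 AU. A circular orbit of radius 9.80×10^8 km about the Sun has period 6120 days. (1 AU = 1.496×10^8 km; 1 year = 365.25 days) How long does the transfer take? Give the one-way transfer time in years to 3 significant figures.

From Kepler's third law T² = 4π²r³/μ at r = 9.80×10^8 km, T = 6120 days = 6120 × 86400 s = 5.28768×10^8 s: μ = 4π²r³/T² = 1.32895×10^11 km³/s².
In km: r₁ = 1.25 × 1.496×10^8 = 1.870×10^8 km; r₂ = 6.55 × 1.496×10^8 = 9.7988×10^8 km.
Transfer-ellipse semi-major axis a_t = (r₁ + r₂)/2 = (1.870×10^8 + 9.7988×10^8)/2 = 5.8344×10^8 km.
Transfer time t = π√(a_t³/μ) = π√((5.8344×10^8)³ / 1.32895×10^11) = 1.214×10^8 s.
Converting: 1.214×10^8 s ÷ 3.15576×10^7 s/year (365.25 × 86400) = 3.85 years.

t = 3.85 years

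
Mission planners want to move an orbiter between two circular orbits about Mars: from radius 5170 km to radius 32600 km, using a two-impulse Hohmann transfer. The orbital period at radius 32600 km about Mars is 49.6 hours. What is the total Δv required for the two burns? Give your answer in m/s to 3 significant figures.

Δv = 1450 m/s

From Kepler's third law T² = 4π²r³/μ at r = 32600 km, T = 49.6 hours = 49.6 × 3600 s = 1.7856×10^5 s: μ = 4π²r³/T² = 42898.7 km³/s².
Semi-major axis of the transfer orbit: a_t = (5170 + 32600)/2 = 18885 km.
Circular speed at r₁: v₁ = √(μ/r₁) = √(42898.7/5170) = 2.8806 km/s.
On the transfer ellipse at r₁, vis-viva gives v_p = √[μ(2/r₁ − 1/a_t)] = 3.7847 km/s.
First burn Δv₁ = |v_p − v₁| = 0.9041 km/s.
Circular speed at r₂: v₂ = √(μ/r₂) = 1.1471 km/s.
Transfer-orbit speed at r₂: v_a = √[μ(2/r₂ − 1/a_t)] = 0.60021 km/s.
Second burn Δv₂ = |v₂ − v_a| = 0.5469 km/s.
Δv = Δv₁ + Δv₂ = 0.9041 + 0.5469 = 1.451 km/s.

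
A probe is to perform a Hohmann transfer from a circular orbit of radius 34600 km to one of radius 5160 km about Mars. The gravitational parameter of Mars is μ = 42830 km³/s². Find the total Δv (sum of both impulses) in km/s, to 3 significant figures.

Δv = 1.47 km/s

Transfer-ellipse semi-major axis a_t = (r₁ + r₂)/2 = (34600 + 5160)/2 = 19880 km.
At r₁ the circular-orbit speed is v₁ = √(μ/r₁) = 1.1126 km/s.
On the transfer ellipse at r₁, vis-viva equation gives v_a = √[μ(2/r₁ − 1/a_t)] = 0.56683 km/s.
First burn Δv₁ = |v_a − v₁| = 0.5458 km/s.
Circular speed at r₂: v₂ = √(μ/r₂) = 2.8810 km/s.
Transfer-orbit speed at r₂: v_p = √[μ(2/r₂ − 1/a_t)] = 3.8008 km/s.
Second burn Δv₂ = |v₂ − v_p| = 0.9198 km/s.
Δv = Δv₁ + Δv₂ = 0.5458 + 0.9198 = 1.466 km/s.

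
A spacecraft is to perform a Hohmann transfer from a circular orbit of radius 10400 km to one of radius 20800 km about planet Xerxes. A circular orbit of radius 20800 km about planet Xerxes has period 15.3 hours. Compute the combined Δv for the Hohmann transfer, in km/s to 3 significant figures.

Δv = 0.955 km/s

From Kepler's third law T² = 4π²r³/μ at r = 20800 km, T = 15.3 hours = 15.3 × 3600 s = 55080 s: μ = 4π²r³/T² = 1.17101×10^5 km³/s².
Semi-major axis of the transfer orbit: a_t = (10400 + 20800)/2 = 15600 km.
At r₁ the circular-orbit speed is v₁ = √(μ/r₁) = 3.3556 km/s.
Transfer-orbit speed at r₁ (vis-viva equation): v_p = √[μ(2/r₁ − 1/a_t)] = 3.8747 km/s.
First burn Δv₁ = |v_p − v₁| = 0.5191 km/s.
Circular speed at r₂: v₂ = √(μ/r₂) = 2.3727 km/s.
Transfer-orbit speed at r₂: v_a = √[μ(2/r₂ − 1/a_t)] = 1.9373 km/s.
Second burn Δv₂ = |v₂ − v_a| = 0.4354 km/s.
Total Δv = Δv₁ + Δv₂ = 0.9545 km/s.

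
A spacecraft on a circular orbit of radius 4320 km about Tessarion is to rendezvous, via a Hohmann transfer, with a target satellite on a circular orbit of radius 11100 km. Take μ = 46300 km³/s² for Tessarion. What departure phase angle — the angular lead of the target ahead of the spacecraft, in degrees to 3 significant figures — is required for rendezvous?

φ = 75.8°

Semi-major axis of the transfer orbit: a_t = (4320 + 11100)/2 = 7710 km.
The half-period of the transfer ellipse is t = π√(a_t³/μ) = 9884 s.
Target angular speed ω₂ = √(μ/r₂³) = 1.840×10^-4 rad/s.
Angle swept by the target during transfer: ω₂·t = 1.819 rad = 104.2°.
The spacecraft traverses 180° on the transfer ellipse, so the target must lead by 180° − 104.2° = 75.8°.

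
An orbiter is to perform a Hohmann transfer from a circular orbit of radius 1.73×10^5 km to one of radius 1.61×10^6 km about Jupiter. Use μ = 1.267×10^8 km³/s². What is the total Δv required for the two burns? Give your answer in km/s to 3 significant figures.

Δv = 14.3 km/s

Semi-major axis of the transfer orbit: a_t = (1.730×10^5 + 1.610×10^6)/2 = 8.915×10^5 km.
At r₁ the circular-orbit speed is v₁ = √(μ/r₁) = 27.062 km/s.
Transfer-orbit speed at r₁ (vis-viva equation): v_p = √[μ(2/r₁ − 1/a_t)] = 36.368 km/s.
First burn Δv₁ = |v_p − v₁| = 9.306 km/s.
At r₂, v₂ = √(μ/r₂) = 8.871 km/s.
Transfer-orbit speed at r₂: v_a = √[μ(2/r₂ − 1/a_t)] = 3.908 km/s.
Second burn Δv₂ = |v₂ − v_a| = 4.963 km/s.
Total Δv = Δv₁ + Δv₂ = 14.27 km/s.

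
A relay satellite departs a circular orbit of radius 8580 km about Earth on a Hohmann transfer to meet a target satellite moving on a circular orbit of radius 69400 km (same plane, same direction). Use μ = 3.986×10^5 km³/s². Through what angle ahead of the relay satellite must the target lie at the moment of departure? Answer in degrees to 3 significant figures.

The Hohmann ellipse has a_t = (r₁ + r₂)/2 = 38990 km.
The half-period of the transfer ellipse is t = π√(a_t³/μ) = 38310 s.
Target angular speed ω₂ = √(μ/r₂³) = 3.453×10^-5 rad/s.
Angle swept by the target during transfer: ω₂·t = 1.323 rad = 75.80°.
The relay satellite traverses 180° on the transfer ellipse, so the target must lead by 180° − 75.80° = 104°.

φ = 104°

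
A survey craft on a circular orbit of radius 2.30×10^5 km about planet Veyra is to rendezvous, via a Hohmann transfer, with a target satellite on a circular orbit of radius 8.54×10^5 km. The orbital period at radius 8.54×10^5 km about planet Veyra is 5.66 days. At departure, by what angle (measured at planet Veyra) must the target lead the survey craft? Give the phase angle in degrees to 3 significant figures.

From Kepler's third law T² = 4π²r³/μ at r = 8.54×10^5 km, T = 5.66 days = 5.66 × 86400 s = 4.89024×10^5 s: μ = 4π²r³/T² = 1.02819×10^8 km³/s².
Semi-major axis of the transfer orbit: a_t = (2.300×10^5 + 8.540×10^5)/2 = 5.420×10^5 km.
The half-period of the transfer ellipse is t = π√(a_t³/μ) = 1.2363×10^5 s.
The target's mean motion on its circular orbit is ω₂ = √(μ/r₂³) = 1.2848×10^-5 rad/s.
Angle swept by the target during transfer: ω₂·t = 1.5884 rad = 91.01°.
Arrival is 180° from departure on the ellipse, so φ = 180° − 91.01° = 89.0°.

φ = 89.0°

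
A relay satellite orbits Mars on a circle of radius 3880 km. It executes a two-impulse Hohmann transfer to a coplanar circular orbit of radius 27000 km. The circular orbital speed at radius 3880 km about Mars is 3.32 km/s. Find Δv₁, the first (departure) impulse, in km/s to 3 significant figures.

Δv₁ = 1.07 km/s

From the circular-orbit relation v² = μ/r at r = 3880 km: μ = v²r = (3.32)² × 3880 = 42766.9 km³/s².
The Hohmann ellipse has a_t = (r₁ + r₂)/2 = 15440 km.
On the circular orbit at r = 3880 km, v_c = √(μ/r) = 3.320 km/s.
Vis-viva on the transfer ellipse at r = 3880 km gives v_t = √[μ(2/r − 1/a_t)] = 4.390 km/s.
Δv₁ = |v_t − v_c| = |4.390 − 3.320| = 1.070 km/s.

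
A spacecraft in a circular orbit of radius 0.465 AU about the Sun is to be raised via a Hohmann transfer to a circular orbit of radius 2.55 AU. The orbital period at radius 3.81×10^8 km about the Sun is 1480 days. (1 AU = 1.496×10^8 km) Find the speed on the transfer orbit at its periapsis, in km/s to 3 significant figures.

From Kepler's third law T² = 4π²r³/μ at r = 3.81×10^8 km, T = 1480 days = 1480 × 86400 s = 1.27872×10^8 s: μ = 4π²r³/T² = 1.33532×10^11 km³/s².
In km: r₁ = 0.465 × 1.496×10^8 = 6.9564×10^7 km; r₂ = 2.55 × 1.496×10^8 = 3.8148×10^8 km.
Transfer-ellipse semi-major axis a_t = (r₁ + r₂)/2 = (6.9564×10^7 + 3.8148×10^8)/2 = 2.25522×10^8 km.
At periapsis, r = 6.9564×10^7 km.
Applying v² = μ(2/r − 1/a_t): v = 56.98 km/s.

v = 57.0 km/s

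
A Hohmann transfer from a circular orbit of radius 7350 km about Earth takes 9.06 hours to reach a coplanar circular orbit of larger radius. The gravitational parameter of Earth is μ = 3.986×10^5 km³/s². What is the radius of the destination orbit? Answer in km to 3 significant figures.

r₂ = 62700 km

Transfer time t = 9.06 hours = 32616 s, and t = π√(a_t³/μ).
So a_t = (μ t²/π²)^(1/3) = (3.986×10^5 × (32616)² / π²)^(1/3) = 35024 km.
Since a_t = (r₁ + r₂)/2, r₂ = 2a_t − r₁ = 2×35024 − 7350 = 62698 km.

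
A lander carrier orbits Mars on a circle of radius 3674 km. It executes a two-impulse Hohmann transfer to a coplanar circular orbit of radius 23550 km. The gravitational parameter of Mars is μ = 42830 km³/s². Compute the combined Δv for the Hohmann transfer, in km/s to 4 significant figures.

Δv = 1.725 km/s

The Hohmann ellipse has a_t = (r₁ + r₂)/2 = 13612 km.
At r₁ the circular-orbit speed is v₁ = √(μ/r₁) = 3.414 km/s.
Transfer-orbit speed at r₁ (vis-viva equation): v_p = √[μ(2/r₁ − 1/a_t)] = 4.491 km/s.
First burn Δv₁ = |v_p − v₁| = 1.077 km/s.
At r₂, v₂ = √(μ/r₂) = 1.3486 km/s.
Transfer-orbit speed at r₂: v_a = √[μ(2/r₂ − 1/a_t)] = 0.70063 km/s.
Second burn Δv₂ = |v₂ − v_a| = 0.6480 km/s.
Δv = Δv₁ + Δv₂ = 1.077 + 0.6480 = 1.725 km/s.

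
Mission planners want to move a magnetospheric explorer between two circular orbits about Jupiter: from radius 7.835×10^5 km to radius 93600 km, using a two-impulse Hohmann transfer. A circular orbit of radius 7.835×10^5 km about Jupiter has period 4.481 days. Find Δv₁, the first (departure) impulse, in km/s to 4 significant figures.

Δv₁ = 6.841 km/s

From Kepler's third law T² = 4π²r³/μ at r = 7.835×10^5 km, T = 4.481 days = 4.481 × 86400 s = 3.871584×10^5 s: μ = 4π²r³/T² = 1.26677×10^8 km³/s².
Semi-major axis of the transfer orbit: a_t = (7.835×10^5 + 93600)/2 = 4.3855×10^5 km.
On the circular orbit at r = 7.835×10^5 km, v_c = √(μ/r) = 12.715 km/s.
Vis-viva on the transfer ellipse at r = 7.835×10^5 km gives v_t = √[μ(2/r − 1/a_t)] = 5.8743 km/s.
Δv₁ = |v_t − v_c| = |5.8743 − 12.715| = 6.841 km/s.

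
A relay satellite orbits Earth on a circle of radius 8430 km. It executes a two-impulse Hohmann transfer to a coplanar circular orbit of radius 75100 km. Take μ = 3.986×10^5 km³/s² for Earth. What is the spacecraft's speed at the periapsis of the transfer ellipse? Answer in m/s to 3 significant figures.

Transfer-ellipse semi-major axis a_t = (r₁ + r₂)/2 = (8430 + 75100)/2 = 41765 km.
At periapsis, r = 8430 km.
From the vis-viva equation, v = √[μ(2/r − 1/a_t)] = 9.221 km/s.

v = 9220 m/s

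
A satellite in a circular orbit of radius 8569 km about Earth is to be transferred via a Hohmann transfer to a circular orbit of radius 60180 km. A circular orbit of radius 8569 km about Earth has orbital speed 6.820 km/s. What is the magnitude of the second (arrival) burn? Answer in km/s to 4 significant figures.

Δv₂ = 1.289 km/s

From the circular-orbit relation v² = μ/r at r = 8569 km: μ = v²r = (6.820)² × 8569 = 3.98565×10^5 km³/s².
Transfer-ellipse semi-major axis a_t = (r₁ + r₂)/2 = (8569 + 60180)/2 = 34374.5 km.
Circular speed at r = 60180 km: v_c = √(μ/r) = 2.5735 km/s.
Transfer-orbit speed at the same r (vis-viva, a = a_t): v_t = √[μ(2/r − 1/a_t)] = 1.2849 km/s.
Δv₂ = |v_t − v_c| = |1.2849 − 2.5735| = 1.289 km/s.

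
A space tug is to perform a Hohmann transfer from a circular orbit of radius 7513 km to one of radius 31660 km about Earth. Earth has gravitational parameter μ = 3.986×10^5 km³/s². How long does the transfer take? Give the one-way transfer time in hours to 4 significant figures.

t = 3.789 hours

Transfer-ellipse semi-major axis a_t = (r₁ + r₂)/2 = (7513 + 31660)/2 = 19586.5 km.
By Kepler's third law the transfer-orbit period is T = 2π√(a_t³/μ), so t = T/2 = 13640 s.
Converting: 13640 s ÷ 3600 s/hour = 3.789 hours.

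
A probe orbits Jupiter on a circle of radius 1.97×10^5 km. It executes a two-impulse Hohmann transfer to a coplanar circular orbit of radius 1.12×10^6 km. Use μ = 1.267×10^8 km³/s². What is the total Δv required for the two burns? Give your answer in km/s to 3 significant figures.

Δv = 12.5 km/s

Semi-major axis of the transfer orbit: a_t = (1.970×10^5 + 1.120×10^6)/2 = 6.585×10^5 km.
At r₁ the circular-orbit speed is v₁ = √(μ/r₁) = 25.360 km/s.
Transfer-orbit speed at r₁ (vis-viva): v_p = √[μ(2/r₁ − 1/a_t)] = 33.074 km/s.
First burn Δv₁ = |v_p − v₁| = 7.714 km/s.
Circular speed at r₂: v₂ = √(μ/r₂) = 10.6360 km/s.
Transfer-orbit speed at r₂: v_a = √[μ(2/r₂ − 1/a_t)] = 5.81747 km/s.
Second burn Δv₂ = |v₂ − v_a| = 4.819 km/s.
Δv = Δv₁ + Δv₂ = 7.714 + 4.819 = 12.53 km/s.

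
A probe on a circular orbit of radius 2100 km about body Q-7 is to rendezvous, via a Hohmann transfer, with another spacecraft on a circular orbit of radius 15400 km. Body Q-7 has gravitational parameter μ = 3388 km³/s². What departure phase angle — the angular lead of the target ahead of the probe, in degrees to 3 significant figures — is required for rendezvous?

φ = 103°

Transfer-ellipse semi-major axis a_t = (r₁ + r₂)/2 = (2100 + 15400)/2 = 8750 km.
Transfer time t = π√(a_t³/μ) = 44176 s.
The target's mean motion on its circular orbit is ω₂ = √(μ/r₂³) = 3.0457×10^-5 rad/s.
Angle swept by the target during transfer: ω₂·t = 1.3455 rad = 77.09°.
The probe traverses 180° on the transfer ellipse, so the target must lead by 180° − 77.09° = 103°.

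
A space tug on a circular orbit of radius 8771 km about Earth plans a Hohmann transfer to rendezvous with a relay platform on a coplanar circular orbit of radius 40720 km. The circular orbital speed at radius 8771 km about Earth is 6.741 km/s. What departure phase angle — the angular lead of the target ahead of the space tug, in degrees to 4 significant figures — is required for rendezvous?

From the circular-orbit relation v² = μ/r at r = 8771 km: μ = v²r = (6.741)² × 8771 = 3.98564×10^5 km³/s².
The Hohmann ellipse has a_t = (r₁ + r₂)/2 = 24745.5 km.
The half-period of the transfer ellipse is t = π√(a_t³/μ) = 19371 s.
The target's mean motion on its circular orbit is ω₂ = √(μ/r₂³) = 7.6831×10^-5 rad/s.
Angle swept by the target during transfer: ω₂·t = 1.4883 rad = 85.27°.
Arrival is 180° from departure on the ellipse, so φ = 180° − 85.27° = 94.73°.

φ = 94.73°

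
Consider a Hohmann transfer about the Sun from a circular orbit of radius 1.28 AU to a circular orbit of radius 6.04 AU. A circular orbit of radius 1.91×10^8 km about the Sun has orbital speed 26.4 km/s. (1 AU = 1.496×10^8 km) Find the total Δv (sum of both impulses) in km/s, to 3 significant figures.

From the circular-orbit relation v² = μ/r at r = 1.91×10^8 km: μ = v²r = (26.4)² × 1.91×10^8 = 1.33119×10^11 km³/s².
In km: r₁ = 1.28 × 1.496×10^8 = 1.91488×10^8 km; r₂ = 6.04 × 1.496×10^8 = 9.03584×10^8 km.
The Hohmann ellipse has a_t = (r₁ + r₂)/2 = 5.47536×10^8 km.
At r₁ the circular-orbit speed is v₁ = √(μ/r₁) = 26.36634 km/s.
Transfer-orbit speed at r₁ (v² = μ(2/r − 1/a)): v_p = √[μ(2/r₁ − 1/a_t)] = 33.87098 km/s.
First burn Δv₁ = |v_p − v₁| = 7.5046 km/s.
Circular speed at r₂: v₂ = √(μ/r₂) = 12.1377 km/s.
Transfer-orbit speed at r₂: v_a = √[μ(2/r₂ − 1/a_t)] = 7.17796 km/s.
Second burn Δv₂ = |v₂ − v_a| = 4.9597 km/s.
Δv = Δv₁ + Δv₂ = 7.5046 + 4.9597 = 12.46 km/s.

Δv = 12.5 km/s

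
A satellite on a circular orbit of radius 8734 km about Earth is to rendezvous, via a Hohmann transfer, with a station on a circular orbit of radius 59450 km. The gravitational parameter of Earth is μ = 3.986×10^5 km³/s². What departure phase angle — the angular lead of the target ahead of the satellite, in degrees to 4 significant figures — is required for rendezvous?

The Hohmann ellipse has a_t = (r₁ + r₂)/2 = 34092 km.
Transfer time t = π√(a_t³/μ) = 31320 s.
Target angular speed ω₂ = √(μ/r₂³) = 4.356×10^-5 rad/s.
Angle swept by the target during transfer: ω₂·t = 1.3643 rad = 78.17°.
Arrival is 180° from departure on the ellipse, so φ = 180° − 78.17° = 101.8°.

φ = 101.8°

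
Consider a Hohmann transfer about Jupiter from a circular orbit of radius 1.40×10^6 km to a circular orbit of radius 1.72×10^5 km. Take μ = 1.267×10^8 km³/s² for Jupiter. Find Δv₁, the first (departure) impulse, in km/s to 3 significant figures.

The Hohmann ellipse has a_t = (r₁ + r₂)/2 = 7.860×10^5 km.
Circular speed at r = 1.400×10^6 km: v_c = √(μ/r) = 9.513 km/s.
Vis-viva on the transfer ellipse at r = 1.400×10^6 km gives v_t = √[μ(2/r − 1/a_t)] = 4.450 km/s.
Δv₁ = |v_t − v_c| = |4.450 − 9.513| = 5.063 km/s.

Δv₁ = 5.06 km/s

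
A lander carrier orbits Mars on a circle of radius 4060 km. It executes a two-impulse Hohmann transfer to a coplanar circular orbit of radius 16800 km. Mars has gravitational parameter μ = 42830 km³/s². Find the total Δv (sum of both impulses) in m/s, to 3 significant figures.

The Hohmann ellipse has a_t = (r₁ + r₂)/2 = 10430 km.
Circular speed at r₁: v₁ = √(μ/r₁) = √(42830/4060) = 3.24796 km/s.
Transfer-orbit speed at r₁ (vis-viva equation): v_p = √[μ(2/r₁ − 1/a_t)] = 4.12215 km/s.
First burn Δv₁ = |v_p − v₁| = 0.8742 km/s.
At r₂, v₂ = √(μ/r₂) = 1.5967 km/s.
Transfer-orbit speed at r₂: v_a = √[μ(2/r₂ − 1/a_t)] = 0.99619 km/s.
Second burn Δv₂ = |v₂ − v_a| = 0.6005 km/s.
Δv = Δv₁ + Δv₂ = 0.8742 + 0.6005 = 1.475 km/s.

Δv = 1470 m/s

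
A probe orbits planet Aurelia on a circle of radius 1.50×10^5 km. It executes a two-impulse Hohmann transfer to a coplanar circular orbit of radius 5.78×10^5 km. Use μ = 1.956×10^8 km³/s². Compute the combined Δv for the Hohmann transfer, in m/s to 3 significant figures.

Δv = 16000 m/s

The Hohmann ellipse has a_t = (r₁ + r₂)/2 = 3.640×10^5 km.
Circular speed at r₁: v₁ = √(μ/r₁) = √(1.956×10^8/1.500×10^5) = 36.111 km/s.
Transfer-orbit speed at r₁ (vis-viva equation): v_p = √[μ(2/r₁ − 1/a_t)] = 45.504 km/s.
First burn Δv₁ = |v_p − v₁| = 9.393 km/s.
Circular speed at r₂: v₂ = √(μ/r₂) = 18.396 km/s.
Transfer-orbit speed at r₂: v_a = √[μ(2/r₂ − 1/a_t)] = 11.809 km/s.
Second burn Δv₂ = |v₂ − v_a| = 6.587 km/s.
Δv = Δv₁ + Δv₂ = 9.393 + 6.587 = 15.98 km/s.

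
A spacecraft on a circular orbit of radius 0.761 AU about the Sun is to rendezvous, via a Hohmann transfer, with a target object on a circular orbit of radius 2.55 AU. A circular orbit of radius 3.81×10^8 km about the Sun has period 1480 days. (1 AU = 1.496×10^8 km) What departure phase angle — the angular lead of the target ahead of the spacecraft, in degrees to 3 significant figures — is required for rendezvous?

φ = 85.8°

From Kepler's third law T² = 4π²r³/μ at r = 3.81×10^8 km, T = 1480 days = 1480 × 86400 s = 1.27872×10^8 s: μ = 4π²r³/T² = 1.33532×10^11 km³/s².
In km: r₁ = 0.761 × 1.496×10^8 = 1.138456×10^8 km; r₂ = 2.55 × 1.496×10^8 = 3.8148×10^8 km.
Semi-major axis of the transfer orbit: a_t = (1.138456×10^8 + 3.8148×10^8)/2 = 2.476628×10^8 km.
Transfer time t = π√(a_t³/μ) = 3.3508×10^7 s.
The target's mean motion on its circular orbit is ω₂ = √(μ/r₂³) = 4.9044×10^-8 rad/s.
Angle swept by the target during transfer: ω₂·t = 1.6434 rad = 94.16°.
The spacecraft traverses 180° on the transfer ellipse, so the target must lead by 180° − 94.16° = 85.8°.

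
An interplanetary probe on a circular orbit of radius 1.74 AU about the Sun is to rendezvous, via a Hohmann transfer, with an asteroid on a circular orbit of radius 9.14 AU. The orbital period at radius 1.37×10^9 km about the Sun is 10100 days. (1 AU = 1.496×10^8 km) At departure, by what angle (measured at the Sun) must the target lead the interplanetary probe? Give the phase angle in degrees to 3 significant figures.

From Kepler's third law T² = 4π²r³/μ at r = 1.37×10^9 km, T = 10100 days = 10100 × 86400 s = 8.7264×10^8 s: μ = 4π²r³/T² = 1.33306×10^11 km³/s².
In km: r₁ = 1.74 × 1.496×10^8 = 2.60304×10^8 km; r₂ = 9.14 × 1.496×10^8 = 1.367344×10^9 km.
The Hohmann ellipse has a_t = (r₁ + r₂)/2 = 8.13824×10^8 km.
Transfer time t = π√(a_t³/μ) = 1.997653×10^8 s.
Target angular speed ω₂ = √(μ/r₂³) = 7.221192×10^-9 rad/s.
Angle swept by the target during transfer: ω₂·t = 1.442544 rad = 82.652°.
The interplanetary probe traverses 180° on the transfer ellipse, so the target must lead by 180° − 82.652° = 97.3°.

φ = 97.3°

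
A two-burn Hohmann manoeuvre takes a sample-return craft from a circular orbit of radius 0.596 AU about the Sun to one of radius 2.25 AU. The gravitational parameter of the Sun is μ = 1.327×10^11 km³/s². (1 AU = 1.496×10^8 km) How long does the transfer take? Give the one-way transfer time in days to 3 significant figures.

t = 310 days

In km: r₁ = 0.596 × 1.496×10^8 = 8.91616×10^7 km; r₂ = 2.25 × 1.496×10^8 = 3.366×10^8 km.
Transfer-ellipse semi-major axis a_t = (r₁ + r₂)/2 = (8.91616×10^7 + 3.366×10^8)/2 = 2.128808×10^8 km.
Transfer time t = π√(a_t³/μ) = π√((2.128808×10^8)³ / 1.327×10^11) = 2.679×10^7 s.
Converting: 2.679×10^7 s ÷ 86400 s/day = 310 days.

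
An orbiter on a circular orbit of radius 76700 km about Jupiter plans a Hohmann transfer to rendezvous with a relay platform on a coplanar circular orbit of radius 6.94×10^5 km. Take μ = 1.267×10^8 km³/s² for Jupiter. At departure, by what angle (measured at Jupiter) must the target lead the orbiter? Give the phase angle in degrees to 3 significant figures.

Semi-major axis of the transfer orbit: a_t = (76700 + 6.940×10^5)/2 = 3.8535×10^5 km.
The half-period of the transfer ellipse is t = π√(a_t³/μ) = 66760 s.
Target angular speed ω₂ = √(μ/r₂³) = 1.947×10^-5 rad/s.
Angle swept by the target during transfer: ω₂·t = 1.300 rad = 74.48°.
Arrival is 180° from departure on the ellipse, so φ = 180° − 74.48° = 106°.

φ = 106°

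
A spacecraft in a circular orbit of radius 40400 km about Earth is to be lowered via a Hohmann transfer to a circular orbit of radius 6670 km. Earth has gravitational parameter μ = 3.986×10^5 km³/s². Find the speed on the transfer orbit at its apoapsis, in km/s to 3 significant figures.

Semi-major axis of the transfer orbit: a_t = (40400 + 6670)/2 = 23535 km.
The apoapsis of the transfer ellipse is at r = 40400 km.
Applying v² = μ(2/r − 1/a_t): v = 1.672 km/s.

v = 1.67 km/s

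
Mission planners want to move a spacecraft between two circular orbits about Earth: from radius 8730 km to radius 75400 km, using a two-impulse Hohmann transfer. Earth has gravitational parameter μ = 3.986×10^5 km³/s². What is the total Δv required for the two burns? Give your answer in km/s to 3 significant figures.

Δv = 3.54 km/s

The Hohmann ellipse has a_t = (r₁ + r₂)/2 = 42065 km.
Circular speed at r₁: v₁ = √(μ/r₁) = √(3.986×10^5/8730) = 6.7571 km/s.
On the transfer ellipse at r₁, v² = μ(2/r − 1/a) gives v_p = √[μ(2/r₁ − 1/a_t)] = 9.0466 km/s.
First burn Δv₁ = |v_p − v₁| = 2.2895 km/s.
At r₂, v₂ = √(μ/r₂) = 2.2992 km/s.
Transfer-orbit speed at r₂: v_a = √[μ(2/r₂ − 1/a_t)] = 1.0474 km/s.
Second burn Δv₂ = |v₂ − v_a| = 1.2518 km/s.
Total Δv = Δv₁ + Δv₂ = 3.541 km/s.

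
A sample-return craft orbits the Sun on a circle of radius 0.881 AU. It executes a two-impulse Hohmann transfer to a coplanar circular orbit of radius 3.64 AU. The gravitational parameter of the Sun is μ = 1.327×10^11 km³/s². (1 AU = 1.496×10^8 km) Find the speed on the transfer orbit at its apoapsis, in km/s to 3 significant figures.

In km: r₁ = 0.881 × 1.496×10^8 = 1.317976×10^8 km; r₂ = 3.64 × 1.496×10^8 = 5.44544×10^8 km.
The Hohmann ellipse has a_t = (r₁ + r₂)/2 = 3.381708×10^8 km.
The apoapsis of the transfer ellipse is at r = 5.44544×10^8 km.
Vis-viva: v = √[μ(2/r − 1/a_t)] = √[1.327×10^11 × (2/5.44544×10^8 − 1/3.381708×10^8)] = 9.746 km/s.

v = 9.75 km/s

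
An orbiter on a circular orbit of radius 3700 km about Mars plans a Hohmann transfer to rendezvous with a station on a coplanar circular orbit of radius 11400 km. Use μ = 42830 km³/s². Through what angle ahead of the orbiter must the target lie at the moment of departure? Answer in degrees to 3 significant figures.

The Hohmann ellipse has a_t = (r₁ + r₂)/2 = 7550 km.
The half-period of the transfer ellipse is t = π√(a_t³/μ) = 9958.55 s.
The target's mean motion on its circular orbit is ω₂ = √(μ/r₂³) = 1.70027×10^-4 rad/s.
Angle swept by the target during transfer: ω₂·t = 1.6932 rad = 97.01°.
Arrival is 180° from departure on the ellipse, so φ = 180° − 97.01° = 83.0°.

φ = 83.0°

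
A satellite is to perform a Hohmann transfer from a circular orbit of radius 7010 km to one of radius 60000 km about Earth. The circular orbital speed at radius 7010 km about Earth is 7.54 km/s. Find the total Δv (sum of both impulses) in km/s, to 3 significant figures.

Δv = 3.95 km/s

From the circular-orbit relation v² = μ/r at r = 7010 km: μ = v²r = (7.54)² × 7010 = 3.98530×10^5 km³/s².
Transfer-ellipse semi-major axis a_t = (r₁ + r₂)/2 = (7010 + 60000)/2 = 33505 km.
Circular speed at r₁: v₁ = √(μ/r₁) = √(3.98530×10^5/7010) = 7.540 km/s.
Transfer-orbit speed at r₁ (v² = μ(2/r − 1/a)): v_p = √[μ(2/r₁ − 1/a_t)] = 10.09 km/s.
First burn Δv₁ = |v_p − v₁| = 2.550 km/s.
At r₂, v₂ = √(μ/r₂) = 2.577 km/s.
Transfer-orbit speed at r₂: v_a = √[μ(2/r₂ − 1/a_t)] = 1.179 km/s.
Second burn Δv₂ = |v₂ − v_a| = 1.398 km/s.
Total Δv = Δv₁ + Δv₂ = 3.948 km/s.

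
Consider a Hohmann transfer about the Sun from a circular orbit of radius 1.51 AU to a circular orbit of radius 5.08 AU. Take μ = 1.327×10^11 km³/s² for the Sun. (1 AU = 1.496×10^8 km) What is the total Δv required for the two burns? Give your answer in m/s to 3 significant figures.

Δv = 10100 m/s

In km: r₁ = 1.51 × 1.496×10^8 = 2.25896×10^8 km; r₂ = 5.08 × 1.496×10^8 = 7.59968×10^8 km.
The Hohmann ellipse has a_t = (r₁ + r₂)/2 = 4.92932×10^8 km.
Circular speed at r₁: v₁ = √(μ/r₁) = √(1.327×10^11/2.25896×10^8) = 24.237 km/s.
On the transfer ellipse at r₁, vis-viva gives v_p = √[μ(2/r₁ − 1/a_t)] = 30.094 km/s.
First burn Δv₁ = |v_p − v₁| = 5.857 km/s.
At r₂, v₂ = √(μ/r₂) = 13.214 km/s.
Transfer-orbit speed at r₂: v_a = √[μ(2/r₂ − 1/a_t)] = 8.9454 km/s.
Second burn Δv₂ = |v₂ − v_a| = 4.269 km/s.
Δv = Δv₁ + Δv₂ = 5.857 + 4.269 = 10.13 km/s.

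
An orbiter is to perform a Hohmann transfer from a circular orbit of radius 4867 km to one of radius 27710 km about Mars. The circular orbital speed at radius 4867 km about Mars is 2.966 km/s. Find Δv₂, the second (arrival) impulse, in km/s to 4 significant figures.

From the circular-orbit relation v² = μ/r at r = 4867 km: μ = v²r = (2.966)² × 4867 = 42815.8 km³/s².
Transfer-ellipse semi-major axis a_t = (r₁ + r₂)/2 = (4867 + 27710)/2 = 16288.5 km.
On the circular orbit at r = 27710 km, v_c = √(μ/r) = 1.24304 km/s.
Transfer-orbit speed at the same r (vis-viva, a = a_t): v_t = √[μ(2/r − 1/a_t)] = 0.679475 km/s.
Δv₂ = |v_t − v_c| = |0.679475 − 1.24304| = 0.5636 km/s.

Δv₂ = 0.5636 km/s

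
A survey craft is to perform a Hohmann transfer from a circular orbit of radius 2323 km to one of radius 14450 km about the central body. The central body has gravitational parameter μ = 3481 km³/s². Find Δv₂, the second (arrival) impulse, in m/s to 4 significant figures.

Δv₂ = 232.5 m/s

The Hohmann ellipse has a_t = (r₁ + r₂)/2 = 8386.5 km.
Circular speed at r = 14450 km: v_c = √(μ/r) = 0.4908 km/s.
Vis-viva on the transfer ellipse at r = 14450 km gives v_t = √[μ(2/r − 1/a_t)] = 0.2583 km/s.
Δv₂ = |v_t − v_c| = |0.2583 − 0.4908| = 0.2325 km/s.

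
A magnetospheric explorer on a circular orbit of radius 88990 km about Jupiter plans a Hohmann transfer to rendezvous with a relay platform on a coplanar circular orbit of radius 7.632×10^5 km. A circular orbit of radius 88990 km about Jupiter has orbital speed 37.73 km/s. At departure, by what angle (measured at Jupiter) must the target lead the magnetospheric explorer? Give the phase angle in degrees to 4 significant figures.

φ = 104.9°

From the circular-orbit relation v² = μ/r at r = 88990 km: μ = v²r = (37.73)² × 88990 = 1.26682×10^8 km³/s².
Semi-major axis of the transfer orbit: a_t = (88990 + 7.632×10^5)/2 = 4.26095×10^5 km.
Transfer time t = π√(a_t³/μ) = 77634 s.
Target angular speed ω₂ = √(μ/r₂³) = 1.6881×10^-5 rad/s.
Angle swept by the target during transfer: ω₂·t = 1.3105 rad = 75.09°.
The magnetospheric explorer traverses 180° on the transfer ellipse, so the target must lead by 180° − 75.09° = 104.9°.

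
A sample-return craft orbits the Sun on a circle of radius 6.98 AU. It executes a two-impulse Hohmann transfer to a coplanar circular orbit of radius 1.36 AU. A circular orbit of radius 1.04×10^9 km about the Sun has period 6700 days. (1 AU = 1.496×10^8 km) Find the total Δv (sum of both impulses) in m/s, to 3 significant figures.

Δv = 12300 m/s

From Kepler's third law T² = 4π²r³/μ at r = 1.04×10^9 km, T = 6700 days = 6700 × 86400 s = 5.7888×10^8 s: μ = 4π²r³/T² = 1.32520×10^11 km³/s².
In km: r₁ = 6.98 × 1.496×10^8 = 1.044208×10^9 km; r₂ = 1.36 × 1.496×10^8 = 2.03456×10^8 km.
The Hohmann ellipse has a_t = (r₁ + r₂)/2 = 6.23832×10^8 km.
Circular speed at r₁: v₁ = √(μ/r₁) = √(1.32520×10^11/1.044208×10^9) = 11.2654 km/s.
Transfer-orbit speed at r₁ (v² = μ(2/r − 1/a)): v_a = √[μ(2/r₁ − 1/a_t)] = 6.43353 km/s.
First burn Δv₁ = |v_a − v₁| = 4.832 km/s.
Circular speed at r₂: v₂ = √(μ/r₂) = 25.521 km/s.
Transfer-orbit speed at r₂: v_p = √[μ(2/r₂ − 1/a_t)] = 33.019 km/s.
Second burn Δv₂ = |v₂ − v_p| = 7.498 km/s.
Δv = Δv₁ + Δv₂ = 4.832 + 7.498 = 12.33 km/s.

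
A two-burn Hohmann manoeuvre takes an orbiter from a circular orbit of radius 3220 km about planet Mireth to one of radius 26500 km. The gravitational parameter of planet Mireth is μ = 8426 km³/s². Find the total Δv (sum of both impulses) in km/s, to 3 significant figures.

Δv = 0.844 km/s

The Hohmann ellipse has a_t = (r₁ + r₂)/2 = 14860 km.
Circular speed at r₁: v₁ = √(μ/r₁) = √(8426/3220) = 1.6176 km/s.
On the transfer ellipse at r₁, vis-viva equation gives v_p = √[μ(2/r₁ − 1/a_t)] = 2.1602 km/s.
First burn Δv₁ = |v_p − v₁| = 0.5426 km/s.
At r₂, v₂ = √(μ/r₂) = 0.5639 km/s.
Transfer-orbit speed at r₂: v_a = √[μ(2/r₂ − 1/a_t)] = 0.2625 km/s.
Second burn Δv₂ = |v₂ − v_a| = 0.3014 km/s.
Δv = Δv₁ + Δv₂ = 0.5426 + 0.3014 = 0.8440 km/s.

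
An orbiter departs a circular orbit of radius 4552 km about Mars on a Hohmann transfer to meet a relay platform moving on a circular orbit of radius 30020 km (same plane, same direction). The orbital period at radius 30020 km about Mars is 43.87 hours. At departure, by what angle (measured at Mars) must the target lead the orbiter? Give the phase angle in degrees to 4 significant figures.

φ = 101.4°

From Kepler's third law T² = 4π²r³/μ at r = 30020 km, T = 43.87 hours = 43.87 × 3600 s = 1.57932×10^5 s: μ = 4π²r³/T² = 42820.5 km³/s².
The Hohmann ellipse has a_t = (r₁ + r₂)/2 = 17286 km.
The half-period of the transfer ellipse is t = π√(a_t³/μ) = 34504 s.
The target's mean motion on its circular orbit is ω₂ = √(μ/r₂³) = 3.9784×10^-5 rad/s.
Angle swept by the target during transfer: ω₂·t = 1.3727 rad = 78.6499°.
Arrival is 180° from departure on the ellipse, so φ = 180° − 78.6499° = 101.4°.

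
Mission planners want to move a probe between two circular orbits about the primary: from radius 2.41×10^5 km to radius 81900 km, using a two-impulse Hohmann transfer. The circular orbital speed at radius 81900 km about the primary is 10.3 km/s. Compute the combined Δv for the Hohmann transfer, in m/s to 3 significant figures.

From the circular-orbit relation v² = μ/r at r = 81900 km: μ = v²r = (10.3)² × 81900 = 8.68877×10^6 km³/s².
The Hohmann ellipse has a_t = (r₁ + r₂)/2 = 1.6145×10^5 km.
Circular speed at r₁: v₁ = √(μ/r₁) = √(8.68877×10^6/2.410×10^5) = 6.0044 km/s.
On the transfer ellipse at r₁, v² = μ(2/r − 1/a) gives v_a = √[μ(2/r₁ − 1/a_t)] = 4.2766 km/s.
First burn Δv₁ = |v_a − v₁| = 1.728 km/s.
Circular speed at r₂: v₂ = √(μ/r₂) = 10.300 km/s.
Transfer-orbit speed at r₂: v_p = √[μ(2/r₂ − 1/a_t)] = 12.584 km/s.
Second burn Δv₂ = |v₂ − v_p| = 2.284 km/s.
Δv = Δv₁ + Δv₂ = 1.728 + 2.284 = 4.012 km/s.

Δv = 4010 m/s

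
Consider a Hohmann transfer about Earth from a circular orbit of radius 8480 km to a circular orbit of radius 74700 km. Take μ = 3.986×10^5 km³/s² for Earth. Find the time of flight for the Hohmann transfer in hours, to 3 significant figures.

The Hohmann ellipse has a_t = (r₁ + r₂)/2 = 41590 km.
By Kepler's third law the transfer-orbit period is T = 2π√(a_t³/μ), so t = T/2 = 42210 s.
Converting: 42210 s ÷ 3600 s/hour = 11.7 hours.

t = 11.7 hours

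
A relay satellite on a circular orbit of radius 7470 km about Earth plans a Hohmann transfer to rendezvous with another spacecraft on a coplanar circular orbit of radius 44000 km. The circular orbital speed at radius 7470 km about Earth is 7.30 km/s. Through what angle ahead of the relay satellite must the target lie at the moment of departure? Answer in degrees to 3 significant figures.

φ = 99.5°

From the circular-orbit relation v² = μ/r at r = 7470 km: μ = v²r = (7.30)² × 7470 = 3.98076×10^5 km³/s².
Semi-major axis of the transfer orbit: a_t = (7470 + 44000)/2 = 25735 km.
Transfer time t = π√(a_t³/μ) = 20557 s.
Target angular speed ω₂ = √(μ/r₂³) = 6.8360×10^-5 rad/s.
Angle swept by the target during transfer: ω₂·t = 1.4053 rad = 80.52°.
Arrival is 180° from departure on the ellipse, so φ = 180° − 80.52° = 99.5°.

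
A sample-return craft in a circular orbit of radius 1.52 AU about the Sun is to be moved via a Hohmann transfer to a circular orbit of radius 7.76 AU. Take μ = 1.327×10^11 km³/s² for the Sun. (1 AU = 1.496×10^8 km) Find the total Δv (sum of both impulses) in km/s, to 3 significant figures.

In km: r₁ = 1.52 × 1.496×10^8 = 2.27392×10^8 km; r₂ = 7.76 × 1.496×10^8 = 1.160896×10^9 km.
The Hohmann ellipse has a_t = (r₁ + r₂)/2 = 6.94144×10^8 km.
Circular speed at r₁: v₁ = √(μ/r₁) = √(1.327×10^11/2.27392×10^8) = 24.15727 km/s.
On the transfer ellipse at r₁, vis-viva equation gives v_p = √[μ(2/r₁ − 1/a_t)] = 31.24063 km/s.
First burn Δv₁ = |v_p − v₁| = 7.0834 km/s.
Circular speed at r₂: v₂ = √(μ/r₂) = 10.6915 km/s.
Transfer-orbit speed at r₂: v_a = √[μ(2/r₂ − 1/a_t)] = 6.11930 km/s.
Second burn Δv₂ = |v₂ − v_a| = 4.5722 km/s.
Total Δv = Δv₁ + Δv₂ = 11.66 km/s.

Δv = 11.7 km/s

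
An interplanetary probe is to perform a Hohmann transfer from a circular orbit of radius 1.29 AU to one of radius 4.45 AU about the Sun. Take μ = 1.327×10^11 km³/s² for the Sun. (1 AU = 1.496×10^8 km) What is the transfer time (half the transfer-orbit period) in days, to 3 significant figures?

In km: r₁ = 1.29 × 1.496×10^8 = 1.92984×10^8 km; r₂ = 4.45 × 1.496×10^8 = 6.6572×10^8 km.
Transfer-ellipse semi-major axis a_t = (r₁ + r₂)/2 = (1.92984×10^8 + 6.6572×10^8)/2 = 4.29352×10^8 km.
By Kepler's third law the transfer-orbit period is T = 2π√(a_t³/μ), so t = T/2 = 7.672×10^7 s.
Converting: 7.672×10^7 s ÷ 86400 s/day = 888 days.

t = 888 days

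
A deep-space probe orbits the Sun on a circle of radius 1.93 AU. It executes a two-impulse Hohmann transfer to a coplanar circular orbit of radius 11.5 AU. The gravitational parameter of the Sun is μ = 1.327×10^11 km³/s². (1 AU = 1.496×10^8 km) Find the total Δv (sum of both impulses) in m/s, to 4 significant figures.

Δv = 10690 m/s

In km: r₁ = 1.93 × 1.496×10^8 = 2.88728×10^8 km; r₂ = 11.5 × 1.496×10^8 = 1.7204×10^9 km.
Transfer-ellipse semi-major axis a_t = (r₁ + r₂)/2 = (2.88728×10^8 + 1.7204×10^9)/2 = 1.004564×10^9 km.
Circular speed at r₁: v₁ = √(μ/r₁) = √(1.327×10^11/2.88728×10^8) = 21.438 km/s.
Transfer-orbit speed at r₁ (vis-viva equation): v_p = √[μ(2/r₁ − 1/a_t)] = 28.055 km/s.
First burn Δv₁ = |v_p − v₁| = 6.617 km/s.
At r₂, v₂ = √(μ/r₂) = 8.7826 km/s.
Transfer-orbit speed at r₂: v_a = √[μ(2/r₂ − 1/a_t)] = 4.7084 km/s.
Second burn Δv₂ = |v₂ − v_a| = 4.074 km/s.
Total Δv = Δv₁ + Δv₂ = 10.69 km/s.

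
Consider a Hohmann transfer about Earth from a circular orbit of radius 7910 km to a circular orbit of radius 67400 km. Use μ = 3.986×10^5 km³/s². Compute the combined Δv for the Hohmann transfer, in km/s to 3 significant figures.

Semi-major axis of the transfer orbit: a_t = (7910 + 67400)/2 = 37655 km.
Circular speed at r₁: v₁ = √(μ/r₁) = √(3.986×10^5/7910) = 7.0987 km/s.
On the transfer ellipse at r₁, vis-viva gives v_p = √[μ(2/r₁ − 1/a_t)] = 9.4973 km/s.
First burn Δv₁ = |v_p − v₁| = 2.399 km/s.
Circular speed at r₂: v₂ = √(μ/r₂) = 2.432 km/s.
Transfer-orbit speed at r₂: v_a = √[μ(2/r₂ − 1/a_t)] = 1.115 km/s.
Second burn Δv₂ = |v₂ − v_a| = 1.317 km/s.
Δv = Δv₁ + Δv₂ = 2.399 + 1.317 = 3.716 km/s.

Δv = 3.72 km/s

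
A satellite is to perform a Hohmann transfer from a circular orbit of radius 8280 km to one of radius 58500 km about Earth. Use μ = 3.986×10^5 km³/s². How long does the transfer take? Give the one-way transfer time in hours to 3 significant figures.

The Hohmann ellipse has a_t = (r₁ + r₂)/2 = 33390 km.
Half the transfer-orbit period gives t = π√(a_t³/μ) = 30360 s.
Converting: 30360 s ÷ 3600 s/hour = 8.43 hours.

t = 8.43 hours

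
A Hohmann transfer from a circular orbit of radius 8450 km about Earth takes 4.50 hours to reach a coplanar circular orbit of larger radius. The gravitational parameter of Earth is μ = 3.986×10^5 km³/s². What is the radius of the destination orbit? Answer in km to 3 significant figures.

Transfer time t = 4.50 hours = 16200 s, and t = π√(a_t³/μ).
So a_t = (μ t²/π²)^(1/3) = (3.986×10^5 × (16200)² / π²)^(1/3) = 21966 km.
Since a_t = (r₁ + r₂)/2, r₂ = 2a_t − r₁ = 2×21966 − 8450 = 35482 km.

r₂ = 35500 km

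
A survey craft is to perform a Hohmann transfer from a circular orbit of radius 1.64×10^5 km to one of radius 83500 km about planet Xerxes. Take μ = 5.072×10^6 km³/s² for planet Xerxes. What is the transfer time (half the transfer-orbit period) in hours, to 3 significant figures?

t = 16.9 hours

Semi-major axis of the transfer orbit: a_t = (1.640×10^5 + 83500)/2 = 1.2375×10^5 km.
Half the transfer-orbit period gives t = π√(a_t³/μ) = 60730 s.
Converting: 60730 s ÷ 3600 s/hour = 16.9 hours.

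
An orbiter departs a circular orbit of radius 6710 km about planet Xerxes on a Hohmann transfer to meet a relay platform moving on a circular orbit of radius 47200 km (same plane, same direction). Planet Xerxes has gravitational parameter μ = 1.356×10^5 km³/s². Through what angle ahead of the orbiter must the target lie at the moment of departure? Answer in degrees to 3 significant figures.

φ = 102°

The Hohmann ellipse has a_t = (r₁ + r₂)/2 = 26955 km.
Transfer time t = π√(a_t³/μ) = 37755 s.
The target's mean motion on its circular orbit is ω₂ = √(μ/r₂³) = 3.5910×10^-5 rad/s.
Angle swept by the target during transfer: ω₂·t = 1.3558 rad = 77.68°.
The orbiter traverses 180° on the transfer ellipse, so the target must lead by 180° − 77.68° = 102°.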